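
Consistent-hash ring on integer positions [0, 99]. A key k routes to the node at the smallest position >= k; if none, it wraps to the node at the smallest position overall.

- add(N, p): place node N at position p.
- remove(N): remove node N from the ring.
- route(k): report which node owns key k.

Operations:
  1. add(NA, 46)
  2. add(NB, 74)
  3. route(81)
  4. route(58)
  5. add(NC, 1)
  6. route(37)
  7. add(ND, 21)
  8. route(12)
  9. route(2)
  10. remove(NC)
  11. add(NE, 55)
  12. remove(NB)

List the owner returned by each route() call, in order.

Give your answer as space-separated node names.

Op 1: add NA@46 -> ring=[46:NA]
Op 2: add NB@74 -> ring=[46:NA,74:NB]
Op 3: route key 81: none >= 81, wrap to smallest pos 46 -> NA
Op 4: route key 58: smallest pos >= 58 is 74 -> NB
Op 5: add NC@1 -> ring=[1:NC,46:NA,74:NB]
Op 6: route key 37: smallest pos >= 37 is 46 -> NA
Op 7: add ND@21 -> ring=[1:NC,21:ND,46:NA,74:NB]
Op 8: route key 12: smallest pos >= 12 is 21 -> ND
Op 9: route key 2: smallest pos >= 2 is 21 -> ND
Op 10: remove NC -> ring=[21:ND,46:NA,74:NB]
Op 11: add NE@55 -> ring=[21:ND,46:NA,55:NE,74:NB]
Op 12: remove NB -> ring=[21:ND,46:NA,55:NE]

Answer: NA NB NA ND ND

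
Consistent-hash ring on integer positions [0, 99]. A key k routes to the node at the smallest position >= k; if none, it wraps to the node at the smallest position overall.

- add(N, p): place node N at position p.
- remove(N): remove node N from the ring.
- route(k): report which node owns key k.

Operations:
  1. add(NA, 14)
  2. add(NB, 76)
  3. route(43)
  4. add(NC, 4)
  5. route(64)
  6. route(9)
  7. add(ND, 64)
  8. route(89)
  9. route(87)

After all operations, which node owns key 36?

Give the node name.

Op 1: add NA@14 -> ring=[14:NA]
Op 2: add NB@76 -> ring=[14:NA,76:NB]
Op 3: route key 43: smallest pos >= 43 is 76 -> NB
Op 4: add NC@4 -> ring=[4:NC,14:NA,76:NB]
Op 5: route key 64: smallest pos >= 64 is 76 -> NB
Op 6: route key 9: smallest pos >= 9 is 14 -> NA
Op 7: add ND@64 -> ring=[4:NC,14:NA,64:ND,76:NB]
Op 8: route key 89: none >= 89, wrap to smallest pos 4 -> NC
Op 9: route key 87: none >= 87, wrap to smallest pos 4 -> NC
Final route key 36: smallest pos >= 36 is 64 -> ND

Answer: ND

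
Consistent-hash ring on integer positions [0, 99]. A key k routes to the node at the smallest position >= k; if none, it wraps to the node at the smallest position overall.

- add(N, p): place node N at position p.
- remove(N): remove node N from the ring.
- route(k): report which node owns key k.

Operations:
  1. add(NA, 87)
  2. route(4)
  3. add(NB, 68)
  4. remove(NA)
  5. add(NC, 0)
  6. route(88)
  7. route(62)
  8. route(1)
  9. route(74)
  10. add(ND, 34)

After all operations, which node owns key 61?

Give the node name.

Answer: NB

Derivation:
Op 1: add NA@87 -> ring=[87:NA]
Op 2: route key 4: smallest pos >= 4 is 87 -> NA
Op 3: add NB@68 -> ring=[68:NB,87:NA]
Op 4: remove NA -> ring=[68:NB]
Op 5: add NC@0 -> ring=[0:NC,68:NB]
Op 6: route key 88: none >= 88, wrap to smallest pos 0 -> NC
Op 7: route key 62: smallest pos >= 62 is 68 -> NB
Op 8: route key 1: smallest pos >= 1 is 68 -> NB
Op 9: route key 74: none >= 74, wrap to smallest pos 0 -> NC
Op 10: add ND@34 -> ring=[0:NC,34:ND,68:NB]
Final route key 61: smallest pos >= 61 is 68 -> NB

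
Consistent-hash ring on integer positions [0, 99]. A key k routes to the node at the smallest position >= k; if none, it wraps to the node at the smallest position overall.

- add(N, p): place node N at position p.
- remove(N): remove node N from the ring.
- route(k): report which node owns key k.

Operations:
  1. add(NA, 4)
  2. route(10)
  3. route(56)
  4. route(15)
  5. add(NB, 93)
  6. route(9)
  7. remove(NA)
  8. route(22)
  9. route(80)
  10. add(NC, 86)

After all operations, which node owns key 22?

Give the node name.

Op 1: add NA@4 -> ring=[4:NA]
Op 2: route key 10: none >= 10, wrap to smallest pos 4 -> NA
Op 3: route key 56: none >= 56, wrap to smallest pos 4 -> NA
Op 4: route key 15: none >= 15, wrap to smallest pos 4 -> NA
Op 5: add NB@93 -> ring=[4:NA,93:NB]
Op 6: route key 9: smallest pos >= 9 is 93 -> NB
Op 7: remove NA -> ring=[93:NB]
Op 8: route key 22: smallest pos >= 22 is 93 -> NB
Op 9: route key 80: smallest pos >= 80 is 93 -> NB
Op 10: add NC@86 -> ring=[86:NC,93:NB]
Final route key 22: smallest pos >= 22 is 86 -> NC

Answer: NC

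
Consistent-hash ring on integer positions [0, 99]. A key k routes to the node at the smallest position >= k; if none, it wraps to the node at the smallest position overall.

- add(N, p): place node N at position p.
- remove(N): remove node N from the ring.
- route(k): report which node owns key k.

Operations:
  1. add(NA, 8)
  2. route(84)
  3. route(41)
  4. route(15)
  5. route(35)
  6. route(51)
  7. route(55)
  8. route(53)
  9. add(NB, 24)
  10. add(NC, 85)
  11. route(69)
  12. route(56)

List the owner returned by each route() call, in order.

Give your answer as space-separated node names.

Answer: NA NA NA NA NA NA NA NC NC

Derivation:
Op 1: add NA@8 -> ring=[8:NA]
Op 2: route key 84: none >= 84, wrap to smallest pos 8 -> NA
Op 3: route key 41: none >= 41, wrap to smallest pos 8 -> NA
Op 4: route key 15: none >= 15, wrap to smallest pos 8 -> NA
Op 5: route key 35: none >= 35, wrap to smallest pos 8 -> NA
Op 6: route key 51: none >= 51, wrap to smallest pos 8 -> NA
Op 7: route key 55: none >= 55, wrap to smallest pos 8 -> NA
Op 8: route key 53: none >= 53, wrap to smallest pos 8 -> NA
Op 9: add NB@24 -> ring=[8:NA,24:NB]
Op 10: add NC@85 -> ring=[8:NA,24:NB,85:NC]
Op 11: route key 69: smallest pos >= 69 is 85 -> NC
Op 12: route key 56: smallest pos >= 56 is 85 -> NC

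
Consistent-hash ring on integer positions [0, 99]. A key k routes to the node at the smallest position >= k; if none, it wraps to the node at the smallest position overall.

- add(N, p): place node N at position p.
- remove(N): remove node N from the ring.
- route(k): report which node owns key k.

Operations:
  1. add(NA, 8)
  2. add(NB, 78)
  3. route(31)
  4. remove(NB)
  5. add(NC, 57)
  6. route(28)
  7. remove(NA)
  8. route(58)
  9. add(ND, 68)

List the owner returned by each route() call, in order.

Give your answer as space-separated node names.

Answer: NB NC NC

Derivation:
Op 1: add NA@8 -> ring=[8:NA]
Op 2: add NB@78 -> ring=[8:NA,78:NB]
Op 3: route key 31: smallest pos >= 31 is 78 -> NB
Op 4: remove NB -> ring=[8:NA]
Op 5: add NC@57 -> ring=[8:NA,57:NC]
Op 6: route key 28: smallest pos >= 28 is 57 -> NC
Op 7: remove NA -> ring=[57:NC]
Op 8: route key 58: none >= 58, wrap to smallest pos 57 -> NC
Op 9: add ND@68 -> ring=[57:NC,68:ND]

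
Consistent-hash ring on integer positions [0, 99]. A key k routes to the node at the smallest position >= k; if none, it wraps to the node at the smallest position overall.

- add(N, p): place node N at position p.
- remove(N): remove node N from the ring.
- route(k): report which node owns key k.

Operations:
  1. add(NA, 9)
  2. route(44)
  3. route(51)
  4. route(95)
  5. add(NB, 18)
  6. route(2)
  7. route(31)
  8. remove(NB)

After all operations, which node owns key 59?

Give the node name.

Op 1: add NA@9 -> ring=[9:NA]
Op 2: route key 44: none >= 44, wrap to smallest pos 9 -> NA
Op 3: route key 51: none >= 51, wrap to smallest pos 9 -> NA
Op 4: route key 95: none >= 95, wrap to smallest pos 9 -> NA
Op 5: add NB@18 -> ring=[9:NA,18:NB]
Op 6: route key 2: smallest pos >= 2 is 9 -> NA
Op 7: route key 31: none >= 31, wrap to smallest pos 9 -> NA
Op 8: remove NB -> ring=[9:NA]
Final route key 59: none >= 59, wrap to smallest pos 9 -> NA

Answer: NA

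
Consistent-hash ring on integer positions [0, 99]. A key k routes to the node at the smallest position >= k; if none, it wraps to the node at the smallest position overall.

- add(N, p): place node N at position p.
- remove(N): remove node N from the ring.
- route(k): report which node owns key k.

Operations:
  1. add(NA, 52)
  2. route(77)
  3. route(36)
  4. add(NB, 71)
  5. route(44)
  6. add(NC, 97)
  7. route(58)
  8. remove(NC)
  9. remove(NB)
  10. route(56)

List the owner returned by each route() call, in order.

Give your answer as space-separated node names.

Answer: NA NA NA NB NA

Derivation:
Op 1: add NA@52 -> ring=[52:NA]
Op 2: route key 77: none >= 77, wrap to smallest pos 52 -> NA
Op 3: route key 36: smallest pos >= 36 is 52 -> NA
Op 4: add NB@71 -> ring=[52:NA,71:NB]
Op 5: route key 44: smallest pos >= 44 is 52 -> NA
Op 6: add NC@97 -> ring=[52:NA,71:NB,97:NC]
Op 7: route key 58: smallest pos >= 58 is 71 -> NB
Op 8: remove NC -> ring=[52:NA,71:NB]
Op 9: remove NB -> ring=[52:NA]
Op 10: route key 56: none >= 56, wrap to smallest pos 52 -> NA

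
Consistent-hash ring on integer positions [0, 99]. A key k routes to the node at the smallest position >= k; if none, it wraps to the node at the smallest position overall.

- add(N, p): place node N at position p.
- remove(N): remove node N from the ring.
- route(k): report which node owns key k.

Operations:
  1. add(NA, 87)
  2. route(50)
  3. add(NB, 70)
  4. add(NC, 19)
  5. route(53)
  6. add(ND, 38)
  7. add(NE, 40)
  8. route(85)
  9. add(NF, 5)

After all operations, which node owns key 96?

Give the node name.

Answer: NF

Derivation:
Op 1: add NA@87 -> ring=[87:NA]
Op 2: route key 50: smallest pos >= 50 is 87 -> NA
Op 3: add NB@70 -> ring=[70:NB,87:NA]
Op 4: add NC@19 -> ring=[19:NC,70:NB,87:NA]
Op 5: route key 53: smallest pos >= 53 is 70 -> NB
Op 6: add ND@38 -> ring=[19:NC,38:ND,70:NB,87:NA]
Op 7: add NE@40 -> ring=[19:NC,38:ND,40:NE,70:NB,87:NA]
Op 8: route key 85: smallest pos >= 85 is 87 -> NA
Op 9: add NF@5 -> ring=[5:NF,19:NC,38:ND,40:NE,70:NB,87:NA]
Final route key 96: none >= 96, wrap to smallest pos 5 -> NF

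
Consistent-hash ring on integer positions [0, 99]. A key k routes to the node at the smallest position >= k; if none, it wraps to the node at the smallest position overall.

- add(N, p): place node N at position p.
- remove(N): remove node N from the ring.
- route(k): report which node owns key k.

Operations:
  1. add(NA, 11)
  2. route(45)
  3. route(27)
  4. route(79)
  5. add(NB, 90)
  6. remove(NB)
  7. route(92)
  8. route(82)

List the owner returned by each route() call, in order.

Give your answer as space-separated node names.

Answer: NA NA NA NA NA

Derivation:
Op 1: add NA@11 -> ring=[11:NA]
Op 2: route key 45: none >= 45, wrap to smallest pos 11 -> NA
Op 3: route key 27: none >= 27, wrap to smallest pos 11 -> NA
Op 4: route key 79: none >= 79, wrap to smallest pos 11 -> NA
Op 5: add NB@90 -> ring=[11:NA,90:NB]
Op 6: remove NB -> ring=[11:NA]
Op 7: route key 92: none >= 92, wrap to smallest pos 11 -> NA
Op 8: route key 82: none >= 82, wrap to smallest pos 11 -> NA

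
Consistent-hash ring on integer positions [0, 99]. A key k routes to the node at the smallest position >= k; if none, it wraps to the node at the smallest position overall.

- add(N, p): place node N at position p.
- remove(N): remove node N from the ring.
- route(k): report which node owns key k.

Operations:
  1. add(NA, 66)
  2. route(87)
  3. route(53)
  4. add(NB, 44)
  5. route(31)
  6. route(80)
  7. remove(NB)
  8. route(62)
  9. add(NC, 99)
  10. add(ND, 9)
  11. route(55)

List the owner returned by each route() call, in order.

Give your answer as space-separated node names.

Answer: NA NA NB NB NA NA

Derivation:
Op 1: add NA@66 -> ring=[66:NA]
Op 2: route key 87: none >= 87, wrap to smallest pos 66 -> NA
Op 3: route key 53: smallest pos >= 53 is 66 -> NA
Op 4: add NB@44 -> ring=[44:NB,66:NA]
Op 5: route key 31: smallest pos >= 31 is 44 -> NB
Op 6: route key 80: none >= 80, wrap to smallest pos 44 -> NB
Op 7: remove NB -> ring=[66:NA]
Op 8: route key 62: smallest pos >= 62 is 66 -> NA
Op 9: add NC@99 -> ring=[66:NA,99:NC]
Op 10: add ND@9 -> ring=[9:ND,66:NA,99:NC]
Op 11: route key 55: smallest pos >= 55 is 66 -> NA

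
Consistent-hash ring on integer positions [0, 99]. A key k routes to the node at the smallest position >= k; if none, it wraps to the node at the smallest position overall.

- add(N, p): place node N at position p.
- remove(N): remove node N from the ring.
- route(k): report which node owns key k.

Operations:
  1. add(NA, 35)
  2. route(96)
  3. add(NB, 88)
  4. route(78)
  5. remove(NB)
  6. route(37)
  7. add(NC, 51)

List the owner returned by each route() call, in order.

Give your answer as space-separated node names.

Op 1: add NA@35 -> ring=[35:NA]
Op 2: route key 96: none >= 96, wrap to smallest pos 35 -> NA
Op 3: add NB@88 -> ring=[35:NA,88:NB]
Op 4: route key 78: smallest pos >= 78 is 88 -> NB
Op 5: remove NB -> ring=[35:NA]
Op 6: route key 37: none >= 37, wrap to smallest pos 35 -> NA
Op 7: add NC@51 -> ring=[35:NA,51:NC]

Answer: NA NB NA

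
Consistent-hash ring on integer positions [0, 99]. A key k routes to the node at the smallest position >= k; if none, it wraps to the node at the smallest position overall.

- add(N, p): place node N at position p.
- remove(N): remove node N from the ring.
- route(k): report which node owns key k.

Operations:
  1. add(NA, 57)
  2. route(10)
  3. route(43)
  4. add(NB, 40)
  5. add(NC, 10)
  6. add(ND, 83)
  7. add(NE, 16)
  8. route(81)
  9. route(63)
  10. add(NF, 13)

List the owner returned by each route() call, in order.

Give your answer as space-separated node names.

Op 1: add NA@57 -> ring=[57:NA]
Op 2: route key 10: smallest pos >= 10 is 57 -> NA
Op 3: route key 43: smallest pos >= 43 is 57 -> NA
Op 4: add NB@40 -> ring=[40:NB,57:NA]
Op 5: add NC@10 -> ring=[10:NC,40:NB,57:NA]
Op 6: add ND@83 -> ring=[10:NC,40:NB,57:NA,83:ND]
Op 7: add NE@16 -> ring=[10:NC,16:NE,40:NB,57:NA,83:ND]
Op 8: route key 81: smallest pos >= 81 is 83 -> ND
Op 9: route key 63: smallest pos >= 63 is 83 -> ND
Op 10: add NF@13 -> ring=[10:NC,13:NF,16:NE,40:NB,57:NA,83:ND]

Answer: NA NA ND ND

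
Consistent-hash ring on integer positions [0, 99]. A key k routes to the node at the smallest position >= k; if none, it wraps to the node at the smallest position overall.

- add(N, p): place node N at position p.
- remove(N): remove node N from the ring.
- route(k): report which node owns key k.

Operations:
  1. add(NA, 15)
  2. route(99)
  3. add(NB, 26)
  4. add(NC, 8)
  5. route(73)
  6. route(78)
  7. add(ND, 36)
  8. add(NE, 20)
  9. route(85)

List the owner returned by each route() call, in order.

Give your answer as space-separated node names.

Answer: NA NC NC NC

Derivation:
Op 1: add NA@15 -> ring=[15:NA]
Op 2: route key 99: none >= 99, wrap to smallest pos 15 -> NA
Op 3: add NB@26 -> ring=[15:NA,26:NB]
Op 4: add NC@8 -> ring=[8:NC,15:NA,26:NB]
Op 5: route key 73: none >= 73, wrap to smallest pos 8 -> NC
Op 6: route key 78: none >= 78, wrap to smallest pos 8 -> NC
Op 7: add ND@36 -> ring=[8:NC,15:NA,26:NB,36:ND]
Op 8: add NE@20 -> ring=[8:NC,15:NA,20:NE,26:NB,36:ND]
Op 9: route key 85: none >= 85, wrap to smallest pos 8 -> NC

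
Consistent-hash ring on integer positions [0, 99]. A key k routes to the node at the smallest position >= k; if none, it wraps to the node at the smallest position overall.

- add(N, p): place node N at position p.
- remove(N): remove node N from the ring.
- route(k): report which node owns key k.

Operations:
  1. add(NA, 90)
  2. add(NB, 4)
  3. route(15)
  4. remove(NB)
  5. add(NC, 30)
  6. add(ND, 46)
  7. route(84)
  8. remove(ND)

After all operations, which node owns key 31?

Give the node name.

Op 1: add NA@90 -> ring=[90:NA]
Op 2: add NB@4 -> ring=[4:NB,90:NA]
Op 3: route key 15: smallest pos >= 15 is 90 -> NA
Op 4: remove NB -> ring=[90:NA]
Op 5: add NC@30 -> ring=[30:NC,90:NA]
Op 6: add ND@46 -> ring=[30:NC,46:ND,90:NA]
Op 7: route key 84: smallest pos >= 84 is 90 -> NA
Op 8: remove ND -> ring=[30:NC,90:NA]
Final route key 31: smallest pos >= 31 is 90 -> NA

Answer: NA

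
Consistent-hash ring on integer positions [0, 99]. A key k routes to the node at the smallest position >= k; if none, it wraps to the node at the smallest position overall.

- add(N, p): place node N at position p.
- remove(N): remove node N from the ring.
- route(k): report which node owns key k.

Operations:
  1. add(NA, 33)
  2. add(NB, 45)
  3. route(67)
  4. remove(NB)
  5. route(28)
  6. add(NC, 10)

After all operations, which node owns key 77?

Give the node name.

Answer: NC

Derivation:
Op 1: add NA@33 -> ring=[33:NA]
Op 2: add NB@45 -> ring=[33:NA,45:NB]
Op 3: route key 67: none >= 67, wrap to smallest pos 33 -> NA
Op 4: remove NB -> ring=[33:NA]
Op 5: route key 28: smallest pos >= 28 is 33 -> NA
Op 6: add NC@10 -> ring=[10:NC,33:NA]
Final route key 77: none >= 77, wrap to smallest pos 10 -> NC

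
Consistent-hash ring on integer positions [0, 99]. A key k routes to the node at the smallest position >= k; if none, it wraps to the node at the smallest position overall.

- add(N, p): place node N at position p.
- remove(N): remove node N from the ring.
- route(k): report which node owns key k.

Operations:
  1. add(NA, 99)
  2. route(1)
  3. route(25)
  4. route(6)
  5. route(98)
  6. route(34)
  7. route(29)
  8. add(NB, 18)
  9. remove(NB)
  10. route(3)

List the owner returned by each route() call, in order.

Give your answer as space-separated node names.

Answer: NA NA NA NA NA NA NA

Derivation:
Op 1: add NA@99 -> ring=[99:NA]
Op 2: route key 1: smallest pos >= 1 is 99 -> NA
Op 3: route key 25: smallest pos >= 25 is 99 -> NA
Op 4: route key 6: smallest pos >= 6 is 99 -> NA
Op 5: route key 98: smallest pos >= 98 is 99 -> NA
Op 6: route key 34: smallest pos >= 34 is 99 -> NA
Op 7: route key 29: smallest pos >= 29 is 99 -> NA
Op 8: add NB@18 -> ring=[18:NB,99:NA]
Op 9: remove NB -> ring=[99:NA]
Op 10: route key 3: smallest pos >= 3 is 99 -> NA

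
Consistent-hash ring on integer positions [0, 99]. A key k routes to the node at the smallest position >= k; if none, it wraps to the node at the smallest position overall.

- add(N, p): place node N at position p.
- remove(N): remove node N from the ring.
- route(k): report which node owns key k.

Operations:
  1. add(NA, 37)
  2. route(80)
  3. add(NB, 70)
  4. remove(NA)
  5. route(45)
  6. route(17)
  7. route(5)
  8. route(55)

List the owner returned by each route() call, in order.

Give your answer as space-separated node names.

Answer: NA NB NB NB NB

Derivation:
Op 1: add NA@37 -> ring=[37:NA]
Op 2: route key 80: none >= 80, wrap to smallest pos 37 -> NA
Op 3: add NB@70 -> ring=[37:NA,70:NB]
Op 4: remove NA -> ring=[70:NB]
Op 5: route key 45: smallest pos >= 45 is 70 -> NB
Op 6: route key 17: smallest pos >= 17 is 70 -> NB
Op 7: route key 5: smallest pos >= 5 is 70 -> NB
Op 8: route key 55: smallest pos >= 55 is 70 -> NB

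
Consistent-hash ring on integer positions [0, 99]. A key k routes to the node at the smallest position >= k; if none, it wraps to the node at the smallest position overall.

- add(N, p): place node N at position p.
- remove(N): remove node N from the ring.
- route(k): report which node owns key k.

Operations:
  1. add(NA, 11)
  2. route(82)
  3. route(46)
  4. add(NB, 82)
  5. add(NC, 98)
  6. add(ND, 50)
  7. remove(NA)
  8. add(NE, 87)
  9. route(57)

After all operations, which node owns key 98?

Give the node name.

Answer: NC

Derivation:
Op 1: add NA@11 -> ring=[11:NA]
Op 2: route key 82: none >= 82, wrap to smallest pos 11 -> NA
Op 3: route key 46: none >= 46, wrap to smallest pos 11 -> NA
Op 4: add NB@82 -> ring=[11:NA,82:NB]
Op 5: add NC@98 -> ring=[11:NA,82:NB,98:NC]
Op 6: add ND@50 -> ring=[11:NA,50:ND,82:NB,98:NC]
Op 7: remove NA -> ring=[50:ND,82:NB,98:NC]
Op 8: add NE@87 -> ring=[50:ND,82:NB,87:NE,98:NC]
Op 9: route key 57: smallest pos >= 57 is 82 -> NB
Final route key 98: smallest pos >= 98 is 98 -> NC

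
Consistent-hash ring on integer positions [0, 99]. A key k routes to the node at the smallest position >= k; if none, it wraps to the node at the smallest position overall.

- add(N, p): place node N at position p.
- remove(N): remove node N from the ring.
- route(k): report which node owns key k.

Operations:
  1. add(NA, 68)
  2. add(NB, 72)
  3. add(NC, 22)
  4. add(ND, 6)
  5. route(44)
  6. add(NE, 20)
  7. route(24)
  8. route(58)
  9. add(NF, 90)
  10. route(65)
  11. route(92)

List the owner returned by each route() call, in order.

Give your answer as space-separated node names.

Answer: NA NA NA NA ND

Derivation:
Op 1: add NA@68 -> ring=[68:NA]
Op 2: add NB@72 -> ring=[68:NA,72:NB]
Op 3: add NC@22 -> ring=[22:NC,68:NA,72:NB]
Op 4: add ND@6 -> ring=[6:ND,22:NC,68:NA,72:NB]
Op 5: route key 44: smallest pos >= 44 is 68 -> NA
Op 6: add NE@20 -> ring=[6:ND,20:NE,22:NC,68:NA,72:NB]
Op 7: route key 24: smallest pos >= 24 is 68 -> NA
Op 8: route key 58: smallest pos >= 58 is 68 -> NA
Op 9: add NF@90 -> ring=[6:ND,20:NE,22:NC,68:NA,72:NB,90:NF]
Op 10: route key 65: smallest pos >= 65 is 68 -> NA
Op 11: route key 92: none >= 92, wrap to smallest pos 6 -> ND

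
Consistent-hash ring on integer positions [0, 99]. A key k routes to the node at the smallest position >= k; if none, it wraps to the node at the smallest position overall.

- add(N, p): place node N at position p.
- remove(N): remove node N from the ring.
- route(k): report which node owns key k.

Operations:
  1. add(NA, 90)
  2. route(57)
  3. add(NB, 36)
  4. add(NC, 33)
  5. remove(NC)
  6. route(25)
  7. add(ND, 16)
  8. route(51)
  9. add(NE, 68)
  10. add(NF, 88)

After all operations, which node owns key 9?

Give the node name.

Answer: ND

Derivation:
Op 1: add NA@90 -> ring=[90:NA]
Op 2: route key 57: smallest pos >= 57 is 90 -> NA
Op 3: add NB@36 -> ring=[36:NB,90:NA]
Op 4: add NC@33 -> ring=[33:NC,36:NB,90:NA]
Op 5: remove NC -> ring=[36:NB,90:NA]
Op 6: route key 25: smallest pos >= 25 is 36 -> NB
Op 7: add ND@16 -> ring=[16:ND,36:NB,90:NA]
Op 8: route key 51: smallest pos >= 51 is 90 -> NA
Op 9: add NE@68 -> ring=[16:ND,36:NB,68:NE,90:NA]
Op 10: add NF@88 -> ring=[16:ND,36:NB,68:NE,88:NF,90:NA]
Final route key 9: smallest pos >= 9 is 16 -> ND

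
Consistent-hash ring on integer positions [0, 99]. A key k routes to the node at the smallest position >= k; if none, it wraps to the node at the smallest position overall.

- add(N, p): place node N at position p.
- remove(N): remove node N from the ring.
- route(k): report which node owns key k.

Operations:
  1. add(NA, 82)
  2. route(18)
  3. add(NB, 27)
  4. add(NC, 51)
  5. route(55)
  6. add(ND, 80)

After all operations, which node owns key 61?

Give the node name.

Answer: ND

Derivation:
Op 1: add NA@82 -> ring=[82:NA]
Op 2: route key 18: smallest pos >= 18 is 82 -> NA
Op 3: add NB@27 -> ring=[27:NB,82:NA]
Op 4: add NC@51 -> ring=[27:NB,51:NC,82:NA]
Op 5: route key 55: smallest pos >= 55 is 82 -> NA
Op 6: add ND@80 -> ring=[27:NB,51:NC,80:ND,82:NA]
Final route key 61: smallest pos >= 61 is 80 -> ND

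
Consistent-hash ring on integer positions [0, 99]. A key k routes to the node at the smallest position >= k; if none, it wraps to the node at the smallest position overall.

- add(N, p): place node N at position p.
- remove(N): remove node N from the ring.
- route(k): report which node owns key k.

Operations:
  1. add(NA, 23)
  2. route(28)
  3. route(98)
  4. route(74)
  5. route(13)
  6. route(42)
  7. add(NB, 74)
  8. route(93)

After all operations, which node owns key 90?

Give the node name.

Op 1: add NA@23 -> ring=[23:NA]
Op 2: route key 28: none >= 28, wrap to smallest pos 23 -> NA
Op 3: route key 98: none >= 98, wrap to smallest pos 23 -> NA
Op 4: route key 74: none >= 74, wrap to smallest pos 23 -> NA
Op 5: route key 13: smallest pos >= 13 is 23 -> NA
Op 6: route key 42: none >= 42, wrap to smallest pos 23 -> NA
Op 7: add NB@74 -> ring=[23:NA,74:NB]
Op 8: route key 93: none >= 93, wrap to smallest pos 23 -> NA
Final route key 90: none >= 90, wrap to smallest pos 23 -> NA

Answer: NA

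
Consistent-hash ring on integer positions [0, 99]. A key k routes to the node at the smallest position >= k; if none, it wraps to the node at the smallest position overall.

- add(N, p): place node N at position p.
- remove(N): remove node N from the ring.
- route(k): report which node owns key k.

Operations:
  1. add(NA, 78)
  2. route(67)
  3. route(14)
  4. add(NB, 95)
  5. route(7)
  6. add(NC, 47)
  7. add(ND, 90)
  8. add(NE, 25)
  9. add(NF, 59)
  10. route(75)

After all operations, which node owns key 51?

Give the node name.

Op 1: add NA@78 -> ring=[78:NA]
Op 2: route key 67: smallest pos >= 67 is 78 -> NA
Op 3: route key 14: smallest pos >= 14 is 78 -> NA
Op 4: add NB@95 -> ring=[78:NA,95:NB]
Op 5: route key 7: smallest pos >= 7 is 78 -> NA
Op 6: add NC@47 -> ring=[47:NC,78:NA,95:NB]
Op 7: add ND@90 -> ring=[47:NC,78:NA,90:ND,95:NB]
Op 8: add NE@25 -> ring=[25:NE,47:NC,78:NA,90:ND,95:NB]
Op 9: add NF@59 -> ring=[25:NE,47:NC,59:NF,78:NA,90:ND,95:NB]
Op 10: route key 75: smallest pos >= 75 is 78 -> NA
Final route key 51: smallest pos >= 51 is 59 -> NF

Answer: NF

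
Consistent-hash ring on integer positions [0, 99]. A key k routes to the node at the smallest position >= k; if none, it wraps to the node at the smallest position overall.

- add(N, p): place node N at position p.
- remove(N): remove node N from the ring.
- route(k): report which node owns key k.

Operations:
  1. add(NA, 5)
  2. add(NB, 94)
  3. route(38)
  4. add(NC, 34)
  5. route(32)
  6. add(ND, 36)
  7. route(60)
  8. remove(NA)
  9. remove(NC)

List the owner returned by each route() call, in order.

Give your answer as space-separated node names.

Op 1: add NA@5 -> ring=[5:NA]
Op 2: add NB@94 -> ring=[5:NA,94:NB]
Op 3: route key 38: smallest pos >= 38 is 94 -> NB
Op 4: add NC@34 -> ring=[5:NA,34:NC,94:NB]
Op 5: route key 32: smallest pos >= 32 is 34 -> NC
Op 6: add ND@36 -> ring=[5:NA,34:NC,36:ND,94:NB]
Op 7: route key 60: smallest pos >= 60 is 94 -> NB
Op 8: remove NA -> ring=[34:NC,36:ND,94:NB]
Op 9: remove NC -> ring=[36:ND,94:NB]

Answer: NB NC NB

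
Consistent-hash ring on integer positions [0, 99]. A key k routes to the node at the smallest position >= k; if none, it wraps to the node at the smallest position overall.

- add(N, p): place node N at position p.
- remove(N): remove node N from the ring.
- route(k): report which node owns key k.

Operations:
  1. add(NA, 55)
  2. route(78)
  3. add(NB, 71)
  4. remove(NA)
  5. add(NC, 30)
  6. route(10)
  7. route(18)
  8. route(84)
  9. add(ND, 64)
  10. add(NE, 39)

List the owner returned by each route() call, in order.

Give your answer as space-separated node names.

Answer: NA NC NC NC

Derivation:
Op 1: add NA@55 -> ring=[55:NA]
Op 2: route key 78: none >= 78, wrap to smallest pos 55 -> NA
Op 3: add NB@71 -> ring=[55:NA,71:NB]
Op 4: remove NA -> ring=[71:NB]
Op 5: add NC@30 -> ring=[30:NC,71:NB]
Op 6: route key 10: smallest pos >= 10 is 30 -> NC
Op 7: route key 18: smallest pos >= 18 is 30 -> NC
Op 8: route key 84: none >= 84, wrap to smallest pos 30 -> NC
Op 9: add ND@64 -> ring=[30:NC,64:ND,71:NB]
Op 10: add NE@39 -> ring=[30:NC,39:NE,64:ND,71:NB]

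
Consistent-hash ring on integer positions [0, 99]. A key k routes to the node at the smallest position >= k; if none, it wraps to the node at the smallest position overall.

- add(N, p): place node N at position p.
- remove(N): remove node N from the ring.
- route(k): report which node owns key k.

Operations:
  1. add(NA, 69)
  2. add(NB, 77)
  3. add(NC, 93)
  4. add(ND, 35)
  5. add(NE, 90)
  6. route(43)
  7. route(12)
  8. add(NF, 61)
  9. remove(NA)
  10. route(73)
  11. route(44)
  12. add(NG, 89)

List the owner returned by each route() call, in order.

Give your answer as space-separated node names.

Answer: NA ND NB NF

Derivation:
Op 1: add NA@69 -> ring=[69:NA]
Op 2: add NB@77 -> ring=[69:NA,77:NB]
Op 3: add NC@93 -> ring=[69:NA,77:NB,93:NC]
Op 4: add ND@35 -> ring=[35:ND,69:NA,77:NB,93:NC]
Op 5: add NE@90 -> ring=[35:ND,69:NA,77:NB,90:NE,93:NC]
Op 6: route key 43: smallest pos >= 43 is 69 -> NA
Op 7: route key 12: smallest pos >= 12 is 35 -> ND
Op 8: add NF@61 -> ring=[35:ND,61:NF,69:NA,77:NB,90:NE,93:NC]
Op 9: remove NA -> ring=[35:ND,61:NF,77:NB,90:NE,93:NC]
Op 10: route key 73: smallest pos >= 73 is 77 -> NB
Op 11: route key 44: smallest pos >= 44 is 61 -> NF
Op 12: add NG@89 -> ring=[35:ND,61:NF,77:NB,89:NG,90:NE,93:NC]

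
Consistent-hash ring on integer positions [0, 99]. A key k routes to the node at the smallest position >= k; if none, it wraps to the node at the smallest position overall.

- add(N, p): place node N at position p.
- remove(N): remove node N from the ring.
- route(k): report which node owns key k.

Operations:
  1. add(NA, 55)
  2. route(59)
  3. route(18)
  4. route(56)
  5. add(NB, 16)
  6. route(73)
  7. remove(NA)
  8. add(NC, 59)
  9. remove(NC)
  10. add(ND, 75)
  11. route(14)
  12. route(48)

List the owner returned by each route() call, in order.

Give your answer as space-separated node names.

Op 1: add NA@55 -> ring=[55:NA]
Op 2: route key 59: none >= 59, wrap to smallest pos 55 -> NA
Op 3: route key 18: smallest pos >= 18 is 55 -> NA
Op 4: route key 56: none >= 56, wrap to smallest pos 55 -> NA
Op 5: add NB@16 -> ring=[16:NB,55:NA]
Op 6: route key 73: none >= 73, wrap to smallest pos 16 -> NB
Op 7: remove NA -> ring=[16:NB]
Op 8: add NC@59 -> ring=[16:NB,59:NC]
Op 9: remove NC -> ring=[16:NB]
Op 10: add ND@75 -> ring=[16:NB,75:ND]
Op 11: route key 14: smallest pos >= 14 is 16 -> NB
Op 12: route key 48: smallest pos >= 48 is 75 -> ND

Answer: NA NA NA NB NB ND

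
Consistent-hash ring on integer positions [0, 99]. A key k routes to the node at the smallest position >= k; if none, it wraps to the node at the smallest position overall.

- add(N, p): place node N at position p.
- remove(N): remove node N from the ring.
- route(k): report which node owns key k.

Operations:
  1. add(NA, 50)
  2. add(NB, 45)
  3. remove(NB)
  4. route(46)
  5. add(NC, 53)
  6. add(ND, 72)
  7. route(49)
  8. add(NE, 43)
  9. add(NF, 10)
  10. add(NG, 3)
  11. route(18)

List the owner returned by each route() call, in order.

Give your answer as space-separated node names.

Op 1: add NA@50 -> ring=[50:NA]
Op 2: add NB@45 -> ring=[45:NB,50:NA]
Op 3: remove NB -> ring=[50:NA]
Op 4: route key 46: smallest pos >= 46 is 50 -> NA
Op 5: add NC@53 -> ring=[50:NA,53:NC]
Op 6: add ND@72 -> ring=[50:NA,53:NC,72:ND]
Op 7: route key 49: smallest pos >= 49 is 50 -> NA
Op 8: add NE@43 -> ring=[43:NE,50:NA,53:NC,72:ND]
Op 9: add NF@10 -> ring=[10:NF,43:NE,50:NA,53:NC,72:ND]
Op 10: add NG@3 -> ring=[3:NG,10:NF,43:NE,50:NA,53:NC,72:ND]
Op 11: route key 18: smallest pos >= 18 is 43 -> NE

Answer: NA NA NE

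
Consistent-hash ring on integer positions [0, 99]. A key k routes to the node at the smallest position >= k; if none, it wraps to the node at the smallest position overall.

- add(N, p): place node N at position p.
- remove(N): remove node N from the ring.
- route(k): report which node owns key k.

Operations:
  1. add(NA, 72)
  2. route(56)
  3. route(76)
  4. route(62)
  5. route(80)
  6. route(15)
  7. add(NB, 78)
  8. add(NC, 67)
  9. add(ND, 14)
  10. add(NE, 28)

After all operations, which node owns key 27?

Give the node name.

Answer: NE

Derivation:
Op 1: add NA@72 -> ring=[72:NA]
Op 2: route key 56: smallest pos >= 56 is 72 -> NA
Op 3: route key 76: none >= 76, wrap to smallest pos 72 -> NA
Op 4: route key 62: smallest pos >= 62 is 72 -> NA
Op 5: route key 80: none >= 80, wrap to smallest pos 72 -> NA
Op 6: route key 15: smallest pos >= 15 is 72 -> NA
Op 7: add NB@78 -> ring=[72:NA,78:NB]
Op 8: add NC@67 -> ring=[67:NC,72:NA,78:NB]
Op 9: add ND@14 -> ring=[14:ND,67:NC,72:NA,78:NB]
Op 10: add NE@28 -> ring=[14:ND,28:NE,67:NC,72:NA,78:NB]
Final route key 27: smallest pos >= 27 is 28 -> NE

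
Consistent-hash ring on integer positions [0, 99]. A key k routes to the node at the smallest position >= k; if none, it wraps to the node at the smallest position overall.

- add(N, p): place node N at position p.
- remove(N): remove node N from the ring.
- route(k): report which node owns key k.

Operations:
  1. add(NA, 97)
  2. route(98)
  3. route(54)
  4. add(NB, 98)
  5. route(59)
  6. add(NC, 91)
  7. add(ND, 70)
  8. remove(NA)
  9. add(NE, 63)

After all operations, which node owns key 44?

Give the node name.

Answer: NE

Derivation:
Op 1: add NA@97 -> ring=[97:NA]
Op 2: route key 98: none >= 98, wrap to smallest pos 97 -> NA
Op 3: route key 54: smallest pos >= 54 is 97 -> NA
Op 4: add NB@98 -> ring=[97:NA,98:NB]
Op 5: route key 59: smallest pos >= 59 is 97 -> NA
Op 6: add NC@91 -> ring=[91:NC,97:NA,98:NB]
Op 7: add ND@70 -> ring=[70:ND,91:NC,97:NA,98:NB]
Op 8: remove NA -> ring=[70:ND,91:NC,98:NB]
Op 9: add NE@63 -> ring=[63:NE,70:ND,91:NC,98:NB]
Final route key 44: smallest pos >= 44 is 63 -> NE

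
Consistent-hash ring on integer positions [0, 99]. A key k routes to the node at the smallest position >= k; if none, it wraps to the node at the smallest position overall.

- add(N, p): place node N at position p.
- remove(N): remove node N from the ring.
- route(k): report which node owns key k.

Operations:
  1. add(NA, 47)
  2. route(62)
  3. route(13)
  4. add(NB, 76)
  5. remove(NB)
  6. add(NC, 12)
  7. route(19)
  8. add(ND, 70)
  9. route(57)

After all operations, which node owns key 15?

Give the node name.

Answer: NA

Derivation:
Op 1: add NA@47 -> ring=[47:NA]
Op 2: route key 62: none >= 62, wrap to smallest pos 47 -> NA
Op 3: route key 13: smallest pos >= 13 is 47 -> NA
Op 4: add NB@76 -> ring=[47:NA,76:NB]
Op 5: remove NB -> ring=[47:NA]
Op 6: add NC@12 -> ring=[12:NC,47:NA]
Op 7: route key 19: smallest pos >= 19 is 47 -> NA
Op 8: add ND@70 -> ring=[12:NC,47:NA,70:ND]
Op 9: route key 57: smallest pos >= 57 is 70 -> ND
Final route key 15: smallest pos >= 15 is 47 -> NA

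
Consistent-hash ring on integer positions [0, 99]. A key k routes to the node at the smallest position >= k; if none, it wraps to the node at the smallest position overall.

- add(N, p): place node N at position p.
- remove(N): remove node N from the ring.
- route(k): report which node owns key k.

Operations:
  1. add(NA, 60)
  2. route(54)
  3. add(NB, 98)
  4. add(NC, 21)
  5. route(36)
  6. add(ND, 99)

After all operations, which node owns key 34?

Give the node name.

Answer: NA

Derivation:
Op 1: add NA@60 -> ring=[60:NA]
Op 2: route key 54: smallest pos >= 54 is 60 -> NA
Op 3: add NB@98 -> ring=[60:NA,98:NB]
Op 4: add NC@21 -> ring=[21:NC,60:NA,98:NB]
Op 5: route key 36: smallest pos >= 36 is 60 -> NA
Op 6: add ND@99 -> ring=[21:NC,60:NA,98:NB,99:ND]
Final route key 34: smallest pos >= 34 is 60 -> NA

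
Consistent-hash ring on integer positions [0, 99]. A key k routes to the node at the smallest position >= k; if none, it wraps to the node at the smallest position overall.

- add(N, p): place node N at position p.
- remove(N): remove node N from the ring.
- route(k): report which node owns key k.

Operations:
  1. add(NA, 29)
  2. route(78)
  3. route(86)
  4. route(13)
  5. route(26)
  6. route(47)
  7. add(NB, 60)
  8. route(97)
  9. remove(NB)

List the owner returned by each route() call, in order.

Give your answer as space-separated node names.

Op 1: add NA@29 -> ring=[29:NA]
Op 2: route key 78: none >= 78, wrap to smallest pos 29 -> NA
Op 3: route key 86: none >= 86, wrap to smallest pos 29 -> NA
Op 4: route key 13: smallest pos >= 13 is 29 -> NA
Op 5: route key 26: smallest pos >= 26 is 29 -> NA
Op 6: route key 47: none >= 47, wrap to smallest pos 29 -> NA
Op 7: add NB@60 -> ring=[29:NA,60:NB]
Op 8: route key 97: none >= 97, wrap to smallest pos 29 -> NA
Op 9: remove NB -> ring=[29:NA]

Answer: NA NA NA NA NA NA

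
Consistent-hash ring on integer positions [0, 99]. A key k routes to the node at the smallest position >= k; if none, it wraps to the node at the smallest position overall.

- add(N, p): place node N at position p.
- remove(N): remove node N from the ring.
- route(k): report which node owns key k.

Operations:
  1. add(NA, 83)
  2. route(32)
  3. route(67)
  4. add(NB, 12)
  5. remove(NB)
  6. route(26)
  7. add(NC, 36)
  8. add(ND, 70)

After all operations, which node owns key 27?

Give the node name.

Answer: NC

Derivation:
Op 1: add NA@83 -> ring=[83:NA]
Op 2: route key 32: smallest pos >= 32 is 83 -> NA
Op 3: route key 67: smallest pos >= 67 is 83 -> NA
Op 4: add NB@12 -> ring=[12:NB,83:NA]
Op 5: remove NB -> ring=[83:NA]
Op 6: route key 26: smallest pos >= 26 is 83 -> NA
Op 7: add NC@36 -> ring=[36:NC,83:NA]
Op 8: add ND@70 -> ring=[36:NC,70:ND,83:NA]
Final route key 27: smallest pos >= 27 is 36 -> NC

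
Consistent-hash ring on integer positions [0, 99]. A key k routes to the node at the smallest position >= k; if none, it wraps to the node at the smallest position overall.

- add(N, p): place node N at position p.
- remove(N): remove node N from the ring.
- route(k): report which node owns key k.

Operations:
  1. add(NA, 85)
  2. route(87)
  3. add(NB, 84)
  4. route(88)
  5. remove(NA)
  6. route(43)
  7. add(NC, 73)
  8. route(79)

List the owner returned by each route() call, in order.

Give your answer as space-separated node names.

Answer: NA NB NB NB

Derivation:
Op 1: add NA@85 -> ring=[85:NA]
Op 2: route key 87: none >= 87, wrap to smallest pos 85 -> NA
Op 3: add NB@84 -> ring=[84:NB,85:NA]
Op 4: route key 88: none >= 88, wrap to smallest pos 84 -> NB
Op 5: remove NA -> ring=[84:NB]
Op 6: route key 43: smallest pos >= 43 is 84 -> NB
Op 7: add NC@73 -> ring=[73:NC,84:NB]
Op 8: route key 79: smallest pos >= 79 is 84 -> NB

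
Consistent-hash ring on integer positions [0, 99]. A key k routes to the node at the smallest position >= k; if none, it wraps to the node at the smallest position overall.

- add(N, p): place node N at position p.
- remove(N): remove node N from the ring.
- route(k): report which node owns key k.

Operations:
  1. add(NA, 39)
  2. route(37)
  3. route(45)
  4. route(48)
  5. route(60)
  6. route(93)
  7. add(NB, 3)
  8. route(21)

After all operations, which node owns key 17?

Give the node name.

Op 1: add NA@39 -> ring=[39:NA]
Op 2: route key 37: smallest pos >= 37 is 39 -> NA
Op 3: route key 45: none >= 45, wrap to smallest pos 39 -> NA
Op 4: route key 48: none >= 48, wrap to smallest pos 39 -> NA
Op 5: route key 60: none >= 60, wrap to smallest pos 39 -> NA
Op 6: route key 93: none >= 93, wrap to smallest pos 39 -> NA
Op 7: add NB@3 -> ring=[3:NB,39:NA]
Op 8: route key 21: smallest pos >= 21 is 39 -> NA
Final route key 17: smallest pos >= 17 is 39 -> NA

Answer: NA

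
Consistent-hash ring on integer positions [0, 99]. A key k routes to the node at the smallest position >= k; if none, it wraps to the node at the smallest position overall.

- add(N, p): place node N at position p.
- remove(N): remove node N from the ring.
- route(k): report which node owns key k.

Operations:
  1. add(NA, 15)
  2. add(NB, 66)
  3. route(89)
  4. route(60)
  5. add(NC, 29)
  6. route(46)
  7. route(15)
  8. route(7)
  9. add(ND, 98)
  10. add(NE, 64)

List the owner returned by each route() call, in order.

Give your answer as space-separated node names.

Op 1: add NA@15 -> ring=[15:NA]
Op 2: add NB@66 -> ring=[15:NA,66:NB]
Op 3: route key 89: none >= 89, wrap to smallest pos 15 -> NA
Op 4: route key 60: smallest pos >= 60 is 66 -> NB
Op 5: add NC@29 -> ring=[15:NA,29:NC,66:NB]
Op 6: route key 46: smallest pos >= 46 is 66 -> NB
Op 7: route key 15: smallest pos >= 15 is 15 -> NA
Op 8: route key 7: smallest pos >= 7 is 15 -> NA
Op 9: add ND@98 -> ring=[15:NA,29:NC,66:NB,98:ND]
Op 10: add NE@64 -> ring=[15:NA,29:NC,64:NE,66:NB,98:ND]

Answer: NA NB NB NA NA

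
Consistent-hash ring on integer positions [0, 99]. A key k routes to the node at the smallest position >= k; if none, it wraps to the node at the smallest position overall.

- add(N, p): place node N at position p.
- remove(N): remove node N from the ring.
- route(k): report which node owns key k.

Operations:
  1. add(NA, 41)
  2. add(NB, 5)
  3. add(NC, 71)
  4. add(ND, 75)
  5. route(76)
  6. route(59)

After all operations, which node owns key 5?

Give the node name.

Answer: NB

Derivation:
Op 1: add NA@41 -> ring=[41:NA]
Op 2: add NB@5 -> ring=[5:NB,41:NA]
Op 3: add NC@71 -> ring=[5:NB,41:NA,71:NC]
Op 4: add ND@75 -> ring=[5:NB,41:NA,71:NC,75:ND]
Op 5: route key 76: none >= 76, wrap to smallest pos 5 -> NB
Op 6: route key 59: smallest pos >= 59 is 71 -> NC
Final route key 5: smallest pos >= 5 is 5 -> NB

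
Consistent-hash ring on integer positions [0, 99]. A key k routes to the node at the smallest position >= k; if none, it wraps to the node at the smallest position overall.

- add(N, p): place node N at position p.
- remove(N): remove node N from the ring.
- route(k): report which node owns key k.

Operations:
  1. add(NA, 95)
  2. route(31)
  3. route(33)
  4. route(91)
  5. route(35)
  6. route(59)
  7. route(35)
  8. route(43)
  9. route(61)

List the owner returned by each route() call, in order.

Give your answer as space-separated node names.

Answer: NA NA NA NA NA NA NA NA

Derivation:
Op 1: add NA@95 -> ring=[95:NA]
Op 2: route key 31: smallest pos >= 31 is 95 -> NA
Op 3: route key 33: smallest pos >= 33 is 95 -> NA
Op 4: route key 91: smallest pos >= 91 is 95 -> NA
Op 5: route key 35: smallest pos >= 35 is 95 -> NA
Op 6: route key 59: smallest pos >= 59 is 95 -> NA
Op 7: route key 35: smallest pos >= 35 is 95 -> NA
Op 8: route key 43: smallest pos >= 43 is 95 -> NA
Op 9: route key 61: smallest pos >= 61 is 95 -> NA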